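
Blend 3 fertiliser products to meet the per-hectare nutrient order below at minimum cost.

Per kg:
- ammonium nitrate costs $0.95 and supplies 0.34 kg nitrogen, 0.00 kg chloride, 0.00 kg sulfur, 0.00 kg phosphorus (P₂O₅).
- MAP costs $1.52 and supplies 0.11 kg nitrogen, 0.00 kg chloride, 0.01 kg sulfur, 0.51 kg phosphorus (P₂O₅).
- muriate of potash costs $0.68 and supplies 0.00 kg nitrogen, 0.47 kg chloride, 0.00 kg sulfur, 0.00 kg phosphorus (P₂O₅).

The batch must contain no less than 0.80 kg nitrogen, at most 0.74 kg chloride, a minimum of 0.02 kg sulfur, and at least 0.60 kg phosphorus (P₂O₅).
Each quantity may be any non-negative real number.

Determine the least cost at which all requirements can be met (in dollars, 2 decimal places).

Let x1 = kg of ammonium nitrate, x2 = kg of MAP, x3 = kg of muriate of potash.
Minimize 0.95x1 + 1.52x2 + 0.68x3 subject to:
  0.34x1 + 0.11x2 ≥ 0.8   (nitrogen)
  0.47x3 ≤ 0.74   (chloride)
  0.01x2 ≥ 0.02   (sulfur)
  0.51x2 ≥ 0.6   (phosphorus (P₂O₅))
  x1, x2, x3 ≥ 0.
The optimal basis is {ammonium nitrate, MAP}; muriate of potash drops out. The nitrogen and sulfur requirements are met with equality.
Optimal quantities: ammonium nitrate = 1.706 kg, MAP = 2 kg.
Objective = 0.95·1.706 + 1.52·2 = 4.6607.

$4.66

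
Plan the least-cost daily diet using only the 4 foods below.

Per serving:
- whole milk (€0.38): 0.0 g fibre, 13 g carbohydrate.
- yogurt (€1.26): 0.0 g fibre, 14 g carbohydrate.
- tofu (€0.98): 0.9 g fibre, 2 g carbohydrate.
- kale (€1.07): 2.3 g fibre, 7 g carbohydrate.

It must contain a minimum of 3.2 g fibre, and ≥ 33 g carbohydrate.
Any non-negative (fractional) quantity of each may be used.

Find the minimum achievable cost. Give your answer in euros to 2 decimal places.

€2.17

Let x1 = servings of whole milk, x2 = servings of yogurt, x3 = servings of tofu, x4 = servings of kale.
Minimize 0.38x1 + 1.26x2 + 0.98x3 + 1.07x4 with:
  0.9x3 + 2.3x4 ≥ 3.2   (fibre)
  13x1 + 14x2 + 2x3 + 7x4 ≥ 33   (carbohydrate)
  x1, x2, x3, x4 ≥ 0.
The minimum-cost mix takes nothing from yogurt, tofu — only whole milk, kale. The fibre and carbohydrate requirements are met with equality.
So whole milk = 1.789 servings, kale = 1.391 servings.
Total cost: 0.38·1.789 + 1.07·1.391 = 2.1682.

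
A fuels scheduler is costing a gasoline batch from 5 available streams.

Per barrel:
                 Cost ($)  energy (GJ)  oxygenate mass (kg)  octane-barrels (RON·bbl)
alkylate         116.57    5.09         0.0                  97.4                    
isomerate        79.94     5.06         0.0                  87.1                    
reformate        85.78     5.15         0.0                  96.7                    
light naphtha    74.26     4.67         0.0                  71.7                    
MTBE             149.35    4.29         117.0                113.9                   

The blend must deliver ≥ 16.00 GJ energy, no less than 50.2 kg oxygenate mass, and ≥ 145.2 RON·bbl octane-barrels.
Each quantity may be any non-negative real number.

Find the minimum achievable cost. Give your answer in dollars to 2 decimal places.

$287.78

This is a linear program. Let x1 = barrels of alkylate, x2 = barrels of isomerate, x3 = barrels of reformate, x4 = barrels of light naphtha, x5 = barrels of MTBE.
Minimize 116.57x1 + 79.94x2 + 85.78x3 + 74.26x4 + 149.35x5 with:
  5.09x1 + 5.06x2 + 5.15x3 + 4.67x4 + 4.29x5 ≥ 16   (energy)
  117x5 ≥ 50.2   (oxygenate mass)
  97.4x1 + 87.1x2 + 96.7x3 + 71.7x4 + 113.9x5 ≥ 145.2   (octane-barrels)
  x1, x2, x3, x4, x5 ≥ 0.
The cheapest feasible vertex uses only isomerate, MTBE; alkylate, reformate, light naphtha are not used. The energy and oxygenate mass requirements are met with equality.
Optimal quantities: isomerate = 2.7983 barrels, MTBE = 0.42906 barrels.
Cost = 79.94·2.7983 + 149.35·0.42906 = 287.7762.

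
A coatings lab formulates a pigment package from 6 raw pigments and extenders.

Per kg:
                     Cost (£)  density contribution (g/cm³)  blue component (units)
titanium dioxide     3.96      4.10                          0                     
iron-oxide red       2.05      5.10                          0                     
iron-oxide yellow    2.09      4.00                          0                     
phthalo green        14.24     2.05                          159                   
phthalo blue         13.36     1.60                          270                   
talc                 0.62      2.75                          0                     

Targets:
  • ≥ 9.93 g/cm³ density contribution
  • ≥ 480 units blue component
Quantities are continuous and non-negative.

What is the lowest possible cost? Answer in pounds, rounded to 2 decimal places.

£25.35

Let x1 = kg of titanium dioxide, x2 = kg of iron-oxide red, x3 = kg of iron-oxide yellow, x4 = kg of phthalo green, x5 = kg of phthalo blue, x6 = kg of talc.
Minimize 3.96x1 + 2.05x2 + 2.09x3 + 14.24x4 + 13.36x5 + 0.62x6 subject to:
  4.1x1 + 5.1x2 + 4x3 + 2.05x4 + 1.6x5 + 2.75x6 ≥ 9.93   (density contribution)
  159x4 + 270x5 ≥ 480   (blue component)
  x1, x2, x3, x4, x5, x6 ≥ 0.
The cheapest feasible vertex uses only phthalo blue, talc; titanium dioxide, iron-oxide red, iron-oxide yellow, phthalo green are not used. The density contribution and blue component requirements are met with equality.
That vertex is x5 = 1.778, x6 = 2.577.
Total cost: 13.36·1.778 + 0.62·2.577 = 25.3518.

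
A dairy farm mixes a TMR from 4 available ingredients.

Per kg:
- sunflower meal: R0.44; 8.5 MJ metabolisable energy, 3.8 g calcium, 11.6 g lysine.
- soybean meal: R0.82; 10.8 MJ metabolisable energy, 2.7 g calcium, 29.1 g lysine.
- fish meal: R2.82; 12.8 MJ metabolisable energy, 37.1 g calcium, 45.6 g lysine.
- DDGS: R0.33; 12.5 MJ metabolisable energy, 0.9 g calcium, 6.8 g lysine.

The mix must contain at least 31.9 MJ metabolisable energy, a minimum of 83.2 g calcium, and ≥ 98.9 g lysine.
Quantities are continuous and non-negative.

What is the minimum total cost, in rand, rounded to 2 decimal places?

Treat it as an LP. Let x1 = kg of sunflower meal, x2 = kg of soybean meal, x3 = kg of fish meal, x4 = kg of DDGS.
min 0.44x1 + 0.82x2 + 2.82x3 + 0.33x4 s.t.:
  8.5x1 + 10.8x2 + 12.8x3 + 12.5x4 ≥ 31.9   (metabolisable energy)
  3.8x1 + 2.7x2 + 37.1x3 + 0.9x4 ≥ 83.2   (calcium)
  11.6x1 + 29.1x2 + 45.6x3 + 6.8x4 ≥ 98.9   (lysine)
  x1, x2, x3, x4 ≥ 0.
The optimal basis is {sunflower meal, fish meal}; soybean meal, DDGS drop out. Binding constraints: metabolisable energy and calcium.
Optimal quantities: sunflower meal = 0.4444 kg, fish meal = 2.197 kg.
Objective = 0.44·0.4444 + 2.82·2.197 = 6.3911.

R6.39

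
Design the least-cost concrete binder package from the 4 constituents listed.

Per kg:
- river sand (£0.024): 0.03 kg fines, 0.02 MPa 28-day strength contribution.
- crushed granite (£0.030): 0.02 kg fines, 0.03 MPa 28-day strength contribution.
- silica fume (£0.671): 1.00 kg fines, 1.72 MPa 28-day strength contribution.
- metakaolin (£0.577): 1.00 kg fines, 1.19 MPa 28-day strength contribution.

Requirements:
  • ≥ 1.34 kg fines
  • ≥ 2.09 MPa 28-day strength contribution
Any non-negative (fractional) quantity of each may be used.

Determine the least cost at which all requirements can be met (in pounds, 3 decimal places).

£0.861

Let x1 = kg of river sand, x2 = kg of crushed granite, x3 = kg of silica fume, x4 = kg of metakaolin.
Minimize 0.024x1 + 0.03x2 + 0.671x3 + 0.577x4 s.t.:
  0.03x1 + 0.02x2 + 1x3 + 1x4 ≥ 1.34   (fines)
  0.02x1 + 0.03x2 + 1.72x3 + 1.19x4 ≥ 2.09   (28-day strength contribution)
  x1, x2, x3, x4 ≥ 0.
The cheapest feasible vertex uses only silica fume, metakaolin; river sand, crushed granite are not used. The fines and 28-day strength contribution requirements are met with equality.
That vertex is x3 = 0.9347, x4 = 0.4053.
Hence cost = 0.671·0.9347 + 0.577·0.4053 = £0.86104.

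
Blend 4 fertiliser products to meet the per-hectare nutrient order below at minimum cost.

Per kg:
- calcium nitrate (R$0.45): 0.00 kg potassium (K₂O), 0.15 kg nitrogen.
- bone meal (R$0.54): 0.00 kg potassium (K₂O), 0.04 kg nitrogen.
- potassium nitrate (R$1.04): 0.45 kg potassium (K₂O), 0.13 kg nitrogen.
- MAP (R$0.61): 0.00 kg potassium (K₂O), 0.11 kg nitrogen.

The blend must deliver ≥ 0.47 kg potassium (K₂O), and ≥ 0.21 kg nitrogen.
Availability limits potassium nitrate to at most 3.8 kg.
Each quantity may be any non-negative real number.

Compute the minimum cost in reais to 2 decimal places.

Let x1 = kg of calcium nitrate, x2 = kg of bone meal, x3 = kg of potassium nitrate, x4 = kg of MAP.
Minimise 0.45x1 + 0.54x2 + 1.04x3 + 0.61x4 subject to:
  0.45x3 ≥ 0.47   (potassium (K₂O))
  0.15x1 + 0.04x2 + 0.13x3 + 0.11x4 ≥ 0.21   (nitrogen)
  x3 ≤ 3.8
  x1, x2, x3, x4 ≥ 0.
The minimum-cost mix takes nothing from bone meal, MAP — only calcium nitrate, potassium nitrate. Binding constraints: potassium (K₂O) and nitrogen.
Solving gives x1 = 0.4948, x3 = 1.044.
Hence cost = 0.45·0.4948 + 1.04·1.044 = R$1.3084.

R$1.31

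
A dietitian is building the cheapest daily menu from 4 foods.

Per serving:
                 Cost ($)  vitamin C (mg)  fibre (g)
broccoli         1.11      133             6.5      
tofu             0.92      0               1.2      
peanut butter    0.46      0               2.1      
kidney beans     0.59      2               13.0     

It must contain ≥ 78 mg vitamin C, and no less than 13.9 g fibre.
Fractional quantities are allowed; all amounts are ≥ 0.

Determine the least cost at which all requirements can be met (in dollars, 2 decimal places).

Let x1 = servings of broccoli, x2 = servings of tofu, x3 = servings of peanut butter, x4 = servings of kidney beans.
Minimize 1.11x1 + 0.92x2 + 0.46x3 + 0.59x4 s.t.:
  133x1 + 2x4 ≥ 78   (vitamin C)
  6.5x1 + 1.2x2 + 2.1x3 + 13x4 ≥ 13.9   (fibre)
  x1, x2, x3, x4 ≥ 0.
The minimum-cost mix takes nothing from tofu, peanut butter — only broccoli, kidney beans. There the vitamin C and fibre constraints are tight.
Solving gives x1 = 0.5747, x4 = 0.7819.
Hence cost = 1.11·0.5747 + 0.59·0.7819 = $1.0992.

$1.10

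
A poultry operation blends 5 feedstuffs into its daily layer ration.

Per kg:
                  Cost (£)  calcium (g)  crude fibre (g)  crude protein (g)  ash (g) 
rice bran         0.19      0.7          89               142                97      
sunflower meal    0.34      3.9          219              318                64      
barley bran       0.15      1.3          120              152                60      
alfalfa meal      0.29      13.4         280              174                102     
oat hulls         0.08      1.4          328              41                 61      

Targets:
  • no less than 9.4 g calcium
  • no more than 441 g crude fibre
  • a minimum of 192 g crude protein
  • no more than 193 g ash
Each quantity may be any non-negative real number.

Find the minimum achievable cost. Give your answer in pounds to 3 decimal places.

Let x1 = kg of rice bran, x2 = kg of sunflower meal, x3 = kg of barley bran, x4 = kg of alfalfa meal, x5 = kg of oat hulls.
min 0.19x1 + 0.34x2 + 0.15x3 + 0.29x4 + 0.08x5 subject to:
  0.7x1 + 3.9x2 + 1.3x3 + 13.4x4 + 1.4x5 ≥ 9.4   (calcium)
  89x1 + 219x2 + 120x3 + 280x4 + 328x5 ≤ 441   (crude fibre)
  142x1 + 318x2 + 152x3 + 174x4 + 41x5 ≥ 192   (crude protein)
  97x1 + 64x2 + 60x3 + 102x4 + 61x5 ≤ 193   (ash)
  x1, x2, x3, x4, x5 ≥ 0.
The optimal basis is {barley bran, alfalfa meal}; rice bran, sunflower meal, oat hulls drop out. Binding constraints: calcium and crude protein.
So barley bran = 0.5176 kg, alfalfa meal = 0.6513 kg.
Objective = 0.15·0.5176 + 0.29·0.6513 = 0.26652.

£0.267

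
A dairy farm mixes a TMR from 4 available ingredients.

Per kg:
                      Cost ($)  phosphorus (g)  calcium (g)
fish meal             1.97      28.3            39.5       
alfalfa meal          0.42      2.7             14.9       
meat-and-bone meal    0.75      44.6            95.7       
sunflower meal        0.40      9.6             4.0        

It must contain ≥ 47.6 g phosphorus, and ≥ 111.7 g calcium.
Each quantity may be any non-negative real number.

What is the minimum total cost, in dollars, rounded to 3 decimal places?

$0.875

Set it up as a linear program. Let x1 = kg of fish meal, x2 = kg of alfalfa meal, x3 = kg of meat-and-bone meal, x4 = kg of sunflower meal.
Minimize 1.97x1 + 0.42x2 + 0.75x3 + 0.4x4 s.t.:
  28.3x1 + 2.7x2 + 44.6x3 + 9.6x4 ≥ 47.6   (phosphorus)
  39.5x1 + 14.9x2 + 95.7x3 + 4x4 ≥ 111.7   (calcium)
  x1, x2, x3, x4 ≥ 0.
The cheapest feasible vertex uses only meat-and-bone meal; fish meal, alfalfa meal, sunflower meal are not used. The calcium requirement is met with equality.
Solving gives x3 = 1.167.
Hence cost = 0.75·1.167 = $0.87525.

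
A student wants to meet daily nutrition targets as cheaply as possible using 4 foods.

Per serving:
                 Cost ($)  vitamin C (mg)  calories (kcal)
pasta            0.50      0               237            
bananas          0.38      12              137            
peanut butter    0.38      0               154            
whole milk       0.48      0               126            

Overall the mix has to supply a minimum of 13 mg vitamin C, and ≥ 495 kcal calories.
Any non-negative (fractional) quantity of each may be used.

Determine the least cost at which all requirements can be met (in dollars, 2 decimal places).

$1.14

Let x1 = servings of pasta, x2 = servings of bananas, x3 = servings of peanut butter, x4 = servings of whole milk.
Minimize 0.5x1 + 0.38x2 + 0.38x3 + 0.48x4 subject to:
  12x2 ≥ 13   (vitamin C)
  237x1 + 137x2 + 154x3 + 126x4 ≥ 495   (calories)
  x1, x2, x3, x4 ≥ 0.
The cheapest feasible vertex uses only pasta, bananas; peanut butter, whole milk are not used. There the vitamin C and calories constraints are tight.
Solving gives x1 = 1.462, x2 = 1.083.
Objective = 0.5·1.462 + 0.38·1.083 = 1.1425.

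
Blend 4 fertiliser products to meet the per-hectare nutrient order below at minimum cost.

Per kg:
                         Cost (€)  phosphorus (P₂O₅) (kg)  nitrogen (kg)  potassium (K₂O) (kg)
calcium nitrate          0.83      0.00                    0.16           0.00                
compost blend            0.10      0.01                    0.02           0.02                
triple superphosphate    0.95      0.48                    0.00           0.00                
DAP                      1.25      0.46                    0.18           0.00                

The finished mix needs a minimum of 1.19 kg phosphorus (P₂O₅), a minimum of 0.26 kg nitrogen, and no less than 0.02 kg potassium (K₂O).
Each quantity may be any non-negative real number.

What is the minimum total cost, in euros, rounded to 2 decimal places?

Let x1 = kg of calcium nitrate, x2 = kg of compost blend, x3 = kg of triple superphosphate, x4 = kg of DAP.
min 0.83x1 + 0.1x2 + 0.95x3 + 1.25x4 subject to:
  0.01x2 + 0.48x3 + 0.46x4 ≥ 1.19   (phosphorus (P₂O₅))
  0.16x1 + 0.02x2 + 0.18x4 ≥ 0.26   (nitrogen)
  0.02x2 ≥ 0.02   (potassium (K₂O))
  x1, x2, x3, x4 ≥ 0.
The cheapest feasible vertex uses only compost blend, triple superphosphate, DAP; calcium nitrate is not used. The phosphorus (P₂O₅), nitrogen, potassium (K₂O) requirements are met with equality.
Solving gives x2 = 1, x3 = 1.181, x4 = 1.333.
Cost = 0.1·1 + 0.95·1.181 + 1.25·1.333 = 2.8882.

€2.89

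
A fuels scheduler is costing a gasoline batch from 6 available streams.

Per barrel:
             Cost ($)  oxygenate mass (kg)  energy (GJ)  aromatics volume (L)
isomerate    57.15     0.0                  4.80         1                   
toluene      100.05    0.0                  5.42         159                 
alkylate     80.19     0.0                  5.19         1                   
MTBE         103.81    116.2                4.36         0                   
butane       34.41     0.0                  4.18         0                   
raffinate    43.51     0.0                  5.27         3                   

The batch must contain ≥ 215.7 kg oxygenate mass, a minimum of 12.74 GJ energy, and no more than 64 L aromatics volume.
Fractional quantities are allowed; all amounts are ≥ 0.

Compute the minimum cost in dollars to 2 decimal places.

Treat it as an LP. Let x1 = barrels of isomerate, x2 = barrels of toluene, x3 = barrels of alkylate, x4 = barrels of MTBE, x5 = barrels of butane, x6 = barrels of raffinate.
Minimize 57.15x1 + 100.05x2 + 80.19x3 + 103.81x4 + 34.41x5 + 43.51x6 with:
  116.2x4 ≥ 215.7   (oxygenate mass)
  4.8x1 + 5.42x2 + 5.19x3 + 4.36x4 + 4.18x5 + 5.27x6 ≥ 12.74   (energy)
  1x1 + 159x2 + 1x3 + 3x6 ≤ 64   (aromatics volume)
  x1, x2, x3, x4, x5, x6 ≥ 0.
The cheapest feasible vertex uses only MTBE, butane; isomerate, toluene, alkylate, raffinate are not used. Binding constraints: oxygenate mass and energy.
That vertex is x4 = 1.8563, x5 = 1.1116.
Total cost: 103.81·1.8563 + 34.41·1.1116 = 230.9527.

$230.95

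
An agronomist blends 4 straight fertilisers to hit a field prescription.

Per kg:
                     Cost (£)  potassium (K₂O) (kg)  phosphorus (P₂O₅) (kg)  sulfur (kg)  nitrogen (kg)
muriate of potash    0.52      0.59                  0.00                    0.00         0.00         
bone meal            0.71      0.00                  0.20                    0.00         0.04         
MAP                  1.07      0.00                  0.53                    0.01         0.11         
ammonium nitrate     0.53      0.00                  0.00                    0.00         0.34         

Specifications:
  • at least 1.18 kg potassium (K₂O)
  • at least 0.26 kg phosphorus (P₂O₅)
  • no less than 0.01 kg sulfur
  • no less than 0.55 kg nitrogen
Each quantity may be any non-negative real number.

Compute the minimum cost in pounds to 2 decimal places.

£2.80

Set it up as a linear program. Let x1 = kg of muriate of potash, x2 = kg of bone meal, x3 = kg of MAP, x4 = kg of ammonium nitrate.
min 0.52x1 + 0.71x2 + 1.07x3 + 0.53x4 subject to:
  0.59x1 ≥ 1.18   (potassium (K₂O))
  0.2x2 + 0.53x3 ≥ 0.26   (phosphorus (P₂O₅))
  0.01x3 ≥ 0.01   (sulfur)
  0.04x2 + 0.11x3 + 0.34x4 ≥ 0.55   (nitrogen)
  x1, x2, x3, x4 ≥ 0.
The minimum-cost mix takes nothing from bone meal — only muriate of potash, MAP, ammonium nitrate. There the potassium (K₂O), sulfur, nitrogen constraints are tight.
That vertex is x1 = 2, x3 = 1, x4 = 1.294.
Total cost: 0.52·2 + 1.07·1 + 0.53·1.294 = 2.7958.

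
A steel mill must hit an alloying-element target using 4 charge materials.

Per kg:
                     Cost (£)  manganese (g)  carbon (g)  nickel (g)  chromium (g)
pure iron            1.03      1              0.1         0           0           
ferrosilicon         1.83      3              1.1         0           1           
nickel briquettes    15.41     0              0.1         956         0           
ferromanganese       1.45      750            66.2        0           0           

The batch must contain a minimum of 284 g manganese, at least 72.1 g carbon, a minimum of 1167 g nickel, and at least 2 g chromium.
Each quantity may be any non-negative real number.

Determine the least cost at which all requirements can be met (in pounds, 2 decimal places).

Let x1 = kg of pure iron, x2 = kg of ferrosilicon, x3 = kg of nickel briquettes, x4 = kg of ferromanganese.
Minimise 1.03x1 + 1.83x2 + 15.41x3 + 1.45x4 with:
  1x1 + 3x2 + 750x4 ≥ 284   (manganese)
  0.1x1 + 1.1x2 + 0.1x3 + 66.2x4 ≥ 72.1   (carbon)
  956x3 ≥ 1167   (nickel)
  1x2 ≥ 2   (chromium)
  x1, x2, x3, x4 ≥ 0.
The cheapest feasible vertex uses only ferrosilicon, nickel briquettes, ferromanganese; pure iron is not used. There the carbon, nickel, chromium constraints are tight.
Solving gives x2 = 2, x3 = 1.221, x4 = 1.054.
Cost = 1.83·2 + 15.41·1.221 + 1.45·1.054 = 24.0039.

£24.00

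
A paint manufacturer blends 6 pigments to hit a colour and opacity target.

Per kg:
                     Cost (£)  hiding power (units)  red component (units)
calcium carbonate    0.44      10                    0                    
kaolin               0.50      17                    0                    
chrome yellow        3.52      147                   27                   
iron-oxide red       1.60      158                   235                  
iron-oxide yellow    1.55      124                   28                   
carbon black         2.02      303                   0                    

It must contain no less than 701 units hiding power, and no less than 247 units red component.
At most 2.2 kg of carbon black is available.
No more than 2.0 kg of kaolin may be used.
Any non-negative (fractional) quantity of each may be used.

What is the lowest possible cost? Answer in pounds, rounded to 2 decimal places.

£5.25

Let x1 = kg of calcium carbonate, x2 = kg of kaolin, x3 = kg of chrome yellow, x4 = kg of iron-oxide red, x5 = kg of iron-oxide yellow, x6 = kg of carbon black.
min 0.44x1 + 0.5x2 + 3.52x3 + 1.6x4 + 1.55x5 + 2.02x6 subject to:
  10x1 + 17x2 + 147x3 + 158x4 + 124x5 + 303x6 ≥ 701   (hiding power)
  27x3 + 235x4 + 28x5 ≥ 247   (red component)
  x6 ≤ 2.2
  x2 ≤ 2
  x1, x2, x3, x4, x5, x6 ≥ 0.
The minimum-cost mix takes nothing from calcium carbonate, kaolin, chrome yellow, iron-oxide yellow — only iron-oxide red, carbon black. Binding constraints: hiding power and red component.
Solving gives x4 = 1.051, x6 = 1.765.
Hence cost = 1.6·1.051 + 2.02·1.765 = £5.2469.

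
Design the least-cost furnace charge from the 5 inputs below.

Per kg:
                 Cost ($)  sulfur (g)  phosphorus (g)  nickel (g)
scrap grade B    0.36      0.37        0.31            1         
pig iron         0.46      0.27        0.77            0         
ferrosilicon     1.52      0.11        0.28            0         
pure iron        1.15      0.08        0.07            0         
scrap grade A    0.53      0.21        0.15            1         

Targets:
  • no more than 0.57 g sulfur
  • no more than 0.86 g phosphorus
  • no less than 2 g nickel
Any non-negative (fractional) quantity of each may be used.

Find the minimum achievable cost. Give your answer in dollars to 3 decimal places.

Let x1 = kg of scrap grade B, x2 = kg of pig iron, x3 = kg of ferrosilicon, x4 = kg of pure iron, x5 = kg of scrap grade A.
Minimize 0.36x1 + 0.46x2 + 1.52x3 + 1.15x4 + 0.53x5 with:
  0.37x1 + 0.27x2 + 0.11x3 + 0.08x4 + 0.21x5 ≤ 0.57   (sulfur)
  0.31x1 + 0.77x2 + 0.28x3 + 0.07x4 + 0.15x5 ≤ 0.86   (phosphorus)
  1x1 + 1x5 ≥ 2   (nickel)
  x1, x2, x3, x4, x5 ≥ 0.
The cheapest feasible vertex uses only scrap grade B, scrap grade A; pig iron, ferrosilicon, pure iron are not used. The sulfur and nickel requirements are met with equality.
Optimal quantities: scrap grade B = 0.9375 kg, scrap grade A = 1.063 kg.
Total cost: 0.36·0.9375 + 0.53·1.063 = 0.90089.

$0.901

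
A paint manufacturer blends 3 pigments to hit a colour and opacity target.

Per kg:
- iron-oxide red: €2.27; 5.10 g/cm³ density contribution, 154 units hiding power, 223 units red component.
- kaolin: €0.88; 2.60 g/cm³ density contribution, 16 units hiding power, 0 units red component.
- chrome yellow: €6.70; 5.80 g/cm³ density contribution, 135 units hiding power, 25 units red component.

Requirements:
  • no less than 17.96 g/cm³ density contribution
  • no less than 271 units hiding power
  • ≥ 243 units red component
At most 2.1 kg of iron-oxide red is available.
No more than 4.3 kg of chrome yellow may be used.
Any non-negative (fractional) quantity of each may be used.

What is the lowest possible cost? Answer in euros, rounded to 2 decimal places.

This is a linear program. Let x1 = kg of iron-oxide red, x2 = kg of kaolin, x3 = kg of chrome yellow.
Minimize 2.27x1 + 0.88x2 + 6.7x3 with:
  5.1x1 + 2.6x2 + 5.8x3 ≥ 17.96   (density contribution)
  154x1 + 16x2 + 135x3 ≥ 271   (hiding power)
  223x1 + 25x3 ≥ 243   (red component)
  x1 ≤ 2.1
  x3 ≤ 4.3
  x1, x2, x3 ≥ 0.
The minimum-cost mix takes nothing from chrome yellow — only iron-oxide red, kaolin. Binding constraints: density contribution and hiding power.
That vertex is x1 = 1.309, x2 = 4.34.
Cost = 2.27·1.309 + 0.88·4.34 = 6.7906.

€6.79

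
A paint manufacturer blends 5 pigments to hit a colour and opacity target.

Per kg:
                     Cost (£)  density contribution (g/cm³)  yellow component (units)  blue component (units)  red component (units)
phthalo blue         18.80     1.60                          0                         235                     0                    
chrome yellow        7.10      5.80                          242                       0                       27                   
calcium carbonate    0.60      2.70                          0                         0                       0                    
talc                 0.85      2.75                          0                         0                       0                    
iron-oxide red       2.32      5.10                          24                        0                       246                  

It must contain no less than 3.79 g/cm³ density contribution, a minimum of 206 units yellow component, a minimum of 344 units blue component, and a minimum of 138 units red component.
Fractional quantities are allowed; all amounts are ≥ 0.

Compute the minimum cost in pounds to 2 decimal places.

Let x1 = kg of phthalo blue, x2 = kg of chrome yellow, x3 = kg of calcium carbonate, x4 = kg of talc, x5 = kg of iron-oxide red.
min 18.8x1 + 7.1x2 + 0.6x3 + 0.85x4 + 2.32x5 subject to:
  1.6x1 + 5.8x2 + 2.7x3 + 2.75x4 + 5.1x5 ≥ 3.79   (density contribution)
  242x2 + 24x5 ≥ 206   (yellow component)
  235x1 ≥ 344   (blue component)
  27x2 + 246x5 ≥ 138   (red component)
  x1, x2, x3, x4, x5 ≥ 0.
The minimum-cost mix takes nothing from calcium carbonate, talc — only phthalo blue, chrome yellow, iron-oxide red. There the yellow component, blue component, red component constraints are tight.
That vertex is x1 = 1.464, x2 = 0.8044, x5 = 0.4727.
Cost = 18.8·1.464 + 7.1·0.8044 + 2.32·0.4727 = 34.3311.

£34.33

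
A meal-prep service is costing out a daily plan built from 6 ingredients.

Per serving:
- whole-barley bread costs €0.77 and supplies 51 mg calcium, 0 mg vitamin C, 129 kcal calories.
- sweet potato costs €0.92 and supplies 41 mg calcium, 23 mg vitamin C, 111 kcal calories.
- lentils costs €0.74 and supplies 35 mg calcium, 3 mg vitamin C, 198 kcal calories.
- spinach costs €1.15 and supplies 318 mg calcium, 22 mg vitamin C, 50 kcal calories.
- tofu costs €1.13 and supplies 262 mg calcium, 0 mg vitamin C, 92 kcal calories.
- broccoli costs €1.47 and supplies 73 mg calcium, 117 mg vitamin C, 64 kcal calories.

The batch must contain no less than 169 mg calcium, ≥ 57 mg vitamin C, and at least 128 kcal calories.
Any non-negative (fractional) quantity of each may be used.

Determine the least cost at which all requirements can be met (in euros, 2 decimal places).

€1.35

Let x1 = servings of whole-barley bread, x2 = servings of sweet potato, x3 = servings of lentils, x4 = servings of spinach, x5 = servings of tofu, x6 = servings of broccoli.
Minimise 0.77x1 + 0.92x2 + 0.74x3 + 1.15x4 + 1.13x5 + 1.47x6 subject to:
  51x1 + 41x2 + 35x3 + 318x4 + 262x5 + 73x6 ≥ 169   (calcium)
  23x2 + 3x3 + 22x4 + 117x6 ≥ 57   (vitamin C)
  129x1 + 111x2 + 198x3 + 50x4 + 92x5 + 64x6 ≥ 128   (calories)
  x1, x2, x3, x4, x5, x6 ≥ 0.
The optimal basis is {lentils, spinach, broccoli}; whole-barley bread, sweet potato, tofu drop out. Binding constraints: calcium, vitamin C, calories.
That vertex is x3 = 0.4171, x4 = 0.3931, x6 = 0.4026.
Objective = 0.74·0.4171 + 1.15·0.3931 + 1.47·0.4026 = 1.3525.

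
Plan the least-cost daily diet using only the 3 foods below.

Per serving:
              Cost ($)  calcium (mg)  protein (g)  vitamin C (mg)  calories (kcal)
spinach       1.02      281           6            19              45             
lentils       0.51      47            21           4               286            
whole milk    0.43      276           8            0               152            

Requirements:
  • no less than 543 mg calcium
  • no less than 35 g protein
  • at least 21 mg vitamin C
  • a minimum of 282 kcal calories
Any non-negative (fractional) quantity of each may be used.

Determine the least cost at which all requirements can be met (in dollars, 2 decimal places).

$1.83

Set it up as a linear program. Let x1 = servings of spinach, x2 = servings of lentils, x3 = servings of whole milk.
Minimize 1.02x1 + 0.51x2 + 0.43x3 s.t.:
  281x1 + 47x2 + 276x3 ≥ 543   (calcium)
  6x1 + 21x2 + 8x3 ≥ 35   (protein)
  19x1 + 4x2 ≥ 21   (vitamin C)
  45x1 + 286x2 + 152x3 ≥ 282   (calories)
  x1, x2, x3 ≥ 0.
All 3 inputs are positive at the optimum. There the calcium, protein, vitamin C constraints are tight.
So spinach = 0.8786 servings, lentils = 1.077 servings, whole milk = 0.8895 servings.
Cost = 1.02·0.8786 + 0.51·1.077 + 0.43·0.8895 = 1.8279.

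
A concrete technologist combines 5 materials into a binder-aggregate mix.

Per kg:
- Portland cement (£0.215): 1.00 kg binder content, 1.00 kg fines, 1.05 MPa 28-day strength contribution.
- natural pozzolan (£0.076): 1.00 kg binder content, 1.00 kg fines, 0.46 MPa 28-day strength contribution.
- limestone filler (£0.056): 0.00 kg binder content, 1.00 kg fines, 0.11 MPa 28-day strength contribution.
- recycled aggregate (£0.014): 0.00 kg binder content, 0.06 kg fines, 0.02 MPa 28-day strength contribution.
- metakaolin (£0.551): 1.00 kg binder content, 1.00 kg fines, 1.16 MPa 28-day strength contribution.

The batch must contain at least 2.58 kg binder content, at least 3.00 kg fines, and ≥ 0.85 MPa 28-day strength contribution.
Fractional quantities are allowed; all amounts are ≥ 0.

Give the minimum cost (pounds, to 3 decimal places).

Set it up as a linear program. Let x1 = kg of Portland cement, x2 = kg of natural pozzolan, x3 = kg of limestone filler, x4 = kg of recycled aggregate, x5 = kg of metakaolin.
Minimize 0.215x1 + 0.076x2 + 0.056x3 + 0.014x4 + 0.551x5 with:
  1x1 + 1x2 + 1x5 ≥ 2.58   (binder content)
  1x1 + 1x2 + 1x3 + 0.06x4 + 1x5 ≥ 3   (fines)
  1.05x1 + 0.46x2 + 0.11x3 + 0.02x4 + 1.16x5 ≥ 0.85   (28-day strength contribution)
  x1, x2, x3, x4, x5 ≥ 0.
The cheapest feasible vertex uses only natural pozzolan, limestone filler; Portland cement, recycled aggregate, metakaolin are not used. The binder content and fines requirements are met with equality.
Solving gives x2 = 2.58, x3 = 0.42.
Cost = 0.076·2.58 + 0.056·0.42 = 0.21960.

£0.220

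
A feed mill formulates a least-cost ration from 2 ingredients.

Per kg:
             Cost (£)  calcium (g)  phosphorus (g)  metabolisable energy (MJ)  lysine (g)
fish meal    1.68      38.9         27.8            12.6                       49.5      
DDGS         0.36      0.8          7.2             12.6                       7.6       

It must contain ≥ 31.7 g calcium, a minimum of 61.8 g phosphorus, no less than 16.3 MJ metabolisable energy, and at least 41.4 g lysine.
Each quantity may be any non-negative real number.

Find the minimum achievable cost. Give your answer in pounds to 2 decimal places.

Let x1 = kg of fish meal, x2 = kg of DDGS.
Minimise 1.68x1 + 0.36x2 subject to:
  38.9x1 + 0.8x2 ≥ 31.7   (calcium)
  27.8x1 + 7.2x2 ≥ 61.8   (phosphorus)
  12.6x1 + 12.6x2 ≥ 16.3   (metabolisable energy)
  49.5x1 + 7.6x2 ≥ 41.4   (lysine)
  x1, x2 ≥ 0.
Both inputs are positive at the optimum. The calcium and phosphorus requirements are met with equality.
That vertex is x1 = 0.6935, x2 = 5.906.
Cost = 1.68·0.6935 + 0.36·5.906 = 3.2912.

£3.29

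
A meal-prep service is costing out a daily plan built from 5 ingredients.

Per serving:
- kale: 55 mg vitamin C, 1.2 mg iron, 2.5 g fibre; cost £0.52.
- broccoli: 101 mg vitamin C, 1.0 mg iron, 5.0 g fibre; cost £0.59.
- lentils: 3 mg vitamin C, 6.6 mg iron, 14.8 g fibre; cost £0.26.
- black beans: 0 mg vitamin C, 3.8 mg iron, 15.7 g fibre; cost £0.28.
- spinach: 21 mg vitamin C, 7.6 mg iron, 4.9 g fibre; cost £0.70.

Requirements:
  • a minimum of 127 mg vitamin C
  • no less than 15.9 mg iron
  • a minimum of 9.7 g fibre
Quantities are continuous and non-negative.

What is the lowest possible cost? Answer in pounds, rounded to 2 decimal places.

£1.28

Set it up as a linear program. Let x1 = servings of kale, x2 = servings of broccoli, x3 = servings of lentils, x4 = servings of black beans, x5 = servings of spinach.
Minimise 0.52x1 + 0.59x2 + 0.26x3 + 0.28x4 + 0.7x5 s.t.:
  55x1 + 101x2 + 3x3 + 21x5 ≥ 127   (vitamin C)
  1.2x1 + 1x2 + 6.6x3 + 3.8x4 + 7.6x5 ≥ 15.9   (iron)
  2.5x1 + 5x2 + 14.8x3 + 15.7x4 + 4.9x5 ≥ 9.7   (fibre)
  x1, x2, x3, x4, x5 ≥ 0.
The optimal basis is {broccoli, lentils}; kale, black beans, spinach drop out. Binding constraints: vitamin C and iron.
So broccoli = 1.191 servings, lentils = 2.229 servings.
Objective = 0.59·1.191 + 0.26·2.229 = 1.2822.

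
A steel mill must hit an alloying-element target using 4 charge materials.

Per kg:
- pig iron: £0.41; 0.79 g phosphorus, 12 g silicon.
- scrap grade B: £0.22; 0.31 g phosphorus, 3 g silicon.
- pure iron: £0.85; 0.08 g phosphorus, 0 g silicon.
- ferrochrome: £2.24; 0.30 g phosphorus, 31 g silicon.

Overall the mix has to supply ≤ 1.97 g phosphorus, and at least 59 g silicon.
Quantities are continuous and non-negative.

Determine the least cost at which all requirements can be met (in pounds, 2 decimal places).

£3.31

Let x1 = kg of pig iron, x2 = kg of scrap grade B, x3 = kg of pure iron, x4 = kg of ferrochrome.
Minimize 0.41x1 + 0.22x2 + 0.85x3 + 2.24x4 subject to:
  0.79x1 + 0.31x2 + 0.08x3 + 0.3x4 ≤ 1.97   (phosphorus)
  12x1 + 3x2 + 31x4 ≥ 59   (silicon)
  x1, x2, x3, x4 ≥ 0.
The cheapest feasible vertex uses only pig iron, ferrochrome; scrap grade B, pure iron are not used. The phosphorus and silicon requirements are met with equality.
So pig iron = 2.0761 kg, ferrochrome = 1.0996 kg.
Objective = 0.41·2.0761 + 2.24·1.0996 = 3.3143.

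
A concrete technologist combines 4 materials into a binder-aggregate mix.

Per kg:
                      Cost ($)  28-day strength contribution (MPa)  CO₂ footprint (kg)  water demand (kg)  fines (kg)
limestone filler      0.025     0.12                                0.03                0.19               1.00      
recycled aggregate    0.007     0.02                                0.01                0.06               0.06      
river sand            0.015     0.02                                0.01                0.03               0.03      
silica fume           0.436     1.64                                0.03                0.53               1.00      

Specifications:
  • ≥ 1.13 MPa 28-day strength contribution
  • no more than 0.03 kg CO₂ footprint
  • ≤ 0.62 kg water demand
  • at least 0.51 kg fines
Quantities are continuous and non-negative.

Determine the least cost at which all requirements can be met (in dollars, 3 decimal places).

$0.298

Let x1 = kg of limestone filler, x2 = kg of recycled aggregate, x3 = kg of river sand, x4 = kg of silica fume.
min 0.025x1 + 0.007x2 + 0.015x3 + 0.436x4 with:
  0.12x1 + 0.02x2 + 0.02x3 + 1.64x4 ≥ 1.13   (28-day strength contribution)
  0.03x1 + 0.01x2 + 0.01x3 + 0.03x4 ≤ 0.03   (CO₂ footprint)
  0.19x1 + 0.06x2 + 0.03x3 + 0.53x4 ≤ 0.62   (water demand)
  1x1 + 0.06x2 + 0.03x3 + 1x4 ≥ 0.51   (fines)
  x1, x2, x3, x4 ≥ 0.
At the optimum only limestone filler, silica fume are positive (recycled aggregate, river sand = 0). There the 28-day strength contribution and CO₂ footprint constraints are tight.
So limestone filler = 0.3355 kg, silica fume = 0.6645 kg.
Total cost: 0.025·0.3355 + 0.436·0.6645 = 0.29811.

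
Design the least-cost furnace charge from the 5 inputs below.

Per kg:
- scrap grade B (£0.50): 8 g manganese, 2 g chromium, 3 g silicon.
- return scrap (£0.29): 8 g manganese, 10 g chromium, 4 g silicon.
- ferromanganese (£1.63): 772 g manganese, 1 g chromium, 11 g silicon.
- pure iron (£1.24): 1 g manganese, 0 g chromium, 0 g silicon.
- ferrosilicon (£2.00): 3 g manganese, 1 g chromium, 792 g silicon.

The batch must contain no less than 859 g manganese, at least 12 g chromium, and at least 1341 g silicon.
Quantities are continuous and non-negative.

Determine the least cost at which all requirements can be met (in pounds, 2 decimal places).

Set it up as a linear program. Let x1 = kg of scrap grade B, x2 = kg of return scrap, x3 = kg of ferromanganese, x4 = kg of pure iron, x5 = kg of ferrosilicon.
Minimise 0.5x1 + 0.29x2 + 1.63x3 + 1.24x4 + 2x5 subject to:
  8x1 + 8x2 + 772x3 + 1x4 + 3x5 ≥ 859   (manganese)
  2x1 + 10x2 + 1x3 + 1x5 ≥ 12   (chromium)
  3x1 + 4x2 + 11x3 + 792x5 ≥ 1341   (silicon)
  x1, x2, x3, x4, x5 ≥ 0.
The minimum-cost mix takes nothing from scrap grade B, pure iron — only return scrap, ferromanganese, ferrosilicon. There the manganese, chromium, silicon constraints are tight.
That vertex is x2 = 0.923, x3 = 1.097, x5 = 1.673.
Total cost: 0.29·0.923 + 1.63·1.097 + 2·1.673 = 5.4018.

£5.40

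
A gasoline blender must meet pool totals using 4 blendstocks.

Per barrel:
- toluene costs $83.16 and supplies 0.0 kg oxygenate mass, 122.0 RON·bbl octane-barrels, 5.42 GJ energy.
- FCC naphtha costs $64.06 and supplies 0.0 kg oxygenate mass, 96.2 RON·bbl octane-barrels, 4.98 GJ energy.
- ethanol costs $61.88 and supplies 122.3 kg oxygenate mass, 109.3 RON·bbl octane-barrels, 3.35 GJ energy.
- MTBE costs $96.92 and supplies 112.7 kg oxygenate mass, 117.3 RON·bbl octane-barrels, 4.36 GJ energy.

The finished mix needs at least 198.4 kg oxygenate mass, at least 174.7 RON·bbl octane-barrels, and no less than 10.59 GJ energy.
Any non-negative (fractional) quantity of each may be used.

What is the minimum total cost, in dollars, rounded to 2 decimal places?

$166.70

Set it up as a linear program. Let x1 = barrels of toluene, x2 = barrels of FCC naphtha, x3 = barrels of ethanol, x4 = barrels of MTBE.
Minimise 83.16x1 + 64.06x2 + 61.88x3 + 96.92x4 with:
  122.3x3 + 112.7x4 ≥ 198.4   (oxygenate mass)
  122x1 + 96.2x2 + 109.3x3 + 117.3x4 ≥ 174.7   (octane-barrels)
  5.42x1 + 4.98x2 + 3.35x3 + 4.36x4 ≥ 10.59   (energy)
  x1, x2, x3, x4 ≥ 0.
The optimal basis is {FCC naphtha, ethanol}; toluene, MTBE drop out. Binding constraints: oxygenate mass and energy.
Solving gives x2 = 1.0352, x3 = 1.6222.
Objective = 64.06·1.0352 + 61.88·1.6222 = 166.6966.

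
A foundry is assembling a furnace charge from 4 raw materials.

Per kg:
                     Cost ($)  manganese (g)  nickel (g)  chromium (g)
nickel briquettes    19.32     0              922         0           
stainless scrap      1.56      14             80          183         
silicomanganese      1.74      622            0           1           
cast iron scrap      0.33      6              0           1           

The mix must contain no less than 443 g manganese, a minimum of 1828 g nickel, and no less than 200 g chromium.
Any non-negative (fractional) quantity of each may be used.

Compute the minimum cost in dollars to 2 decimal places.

Set it up as a linear program. Let x1 = kg of nickel briquettes, x2 = kg of stainless scrap, x3 = kg of silicomanganese, x4 = kg of cast iron scrap.
min 19.32x1 + 1.56x2 + 1.74x3 + 0.33x4 with:
  14x2 + 622x3 + 6x4 ≥ 443   (manganese)
  922x1 + 80x2 ≥ 1828   (nickel)
  183x2 + 1x3 + 1x4 ≥ 200   (chromium)
  x1, x2, x3, x4 ≥ 0.
At the optimum only stainless scrap, silicomanganese are positive (nickel briquettes, cast iron scrap = 0). Binding constraints: manganese and nickel.
Solving gives x2 = 22.85, x3 = 0.1979.
Objective = 1.56·22.85 + 1.74·0.1979 = 35.9903.

$35.99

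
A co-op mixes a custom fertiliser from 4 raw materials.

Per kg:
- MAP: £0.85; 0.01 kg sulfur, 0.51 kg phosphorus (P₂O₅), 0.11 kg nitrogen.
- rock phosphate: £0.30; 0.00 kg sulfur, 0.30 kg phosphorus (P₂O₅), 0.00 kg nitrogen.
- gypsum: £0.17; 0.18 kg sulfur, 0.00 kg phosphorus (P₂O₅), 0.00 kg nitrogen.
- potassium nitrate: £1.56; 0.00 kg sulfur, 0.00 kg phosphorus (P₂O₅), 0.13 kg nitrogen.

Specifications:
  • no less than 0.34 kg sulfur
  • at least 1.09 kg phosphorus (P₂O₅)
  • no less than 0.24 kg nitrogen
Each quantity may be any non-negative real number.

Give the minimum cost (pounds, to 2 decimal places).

Set it up as a linear program. Let x1 = kg of MAP, x2 = kg of rock phosphate, x3 = kg of gypsum, x4 = kg of potassium nitrate.
Minimise 0.85x1 + 0.3x2 + 0.17x3 + 1.56x4 s.t.:
  0.01x1 + 0.18x3 ≥ 0.34   (sulfur)
  0.51x1 + 0.3x2 ≥ 1.09   (phosphorus (P₂O₅))
  0.11x1 + 0.13x4 ≥ 0.24   (nitrogen)
  x1, x2, x3, x4 ≥ 0.
The cheapest feasible vertex uses only MAP, gypsum; rock phosphate, potassium nitrate are not used. Binding constraints: sulfur and nitrogen.
That vertex is x1 = 2.182, x3 = 1.768.
Total cost: 0.85·2.182 + 0.17·1.768 = 2.1553.

£2.16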